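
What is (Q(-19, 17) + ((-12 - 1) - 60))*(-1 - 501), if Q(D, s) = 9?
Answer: 32128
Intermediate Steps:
(Q(-19, 17) + ((-12 - 1) - 60))*(-1 - 501) = (9 + ((-12 - 1) - 60))*(-1 - 501) = (9 + (-13 - 60))*(-502) = (9 - 73)*(-502) = -64*(-502) = 32128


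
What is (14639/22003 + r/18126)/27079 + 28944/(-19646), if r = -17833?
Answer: -8226117658015501/5583506676258654 ≈ -1.4733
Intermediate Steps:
(14639/22003 + r/18126)/27079 + 28944/(-19646) = (14639/22003 - 17833/18126)/27079 + 28944/(-19646) = (14639*(1/22003) - 17833*1/18126)*(1/27079) + 28944*(-1/19646) = (14639/22003 - 17833/18126)*(1/27079) - 14472/9823 = -127032985/398826378*1/27079 - 14472/9823 = -127032985/10799819489862 - 14472/9823 = -8226117658015501/5583506676258654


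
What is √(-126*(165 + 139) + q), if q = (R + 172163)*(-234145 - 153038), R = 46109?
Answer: 16*I*√330122055 ≈ 2.9071e+5*I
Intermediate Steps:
q = -84511207776 (q = (46109 + 172163)*(-234145 - 153038) = 218272*(-387183) = -84511207776)
√(-126*(165 + 139) + q) = √(-126*(165 + 139) - 84511207776) = √(-126*304 - 84511207776) = √(-38304 - 84511207776) = √(-84511246080) = 16*I*√330122055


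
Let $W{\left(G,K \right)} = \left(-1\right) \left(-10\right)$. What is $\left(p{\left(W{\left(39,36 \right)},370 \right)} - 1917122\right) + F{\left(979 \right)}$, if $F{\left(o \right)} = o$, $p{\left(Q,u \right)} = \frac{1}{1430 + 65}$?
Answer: $- \frac{2864633784}{1495} \approx -1.9161 \cdot 10^{6}$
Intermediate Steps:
$W{\left(G,K \right)} = 10$
$p{\left(Q,u \right)} = \frac{1}{1495}$
$\left(p{\left(W{\left(39,36 \right)},370 \right)} - 1917122\right) + F{\left(979 \right)} = \left(\frac{1}{1495} - 1917122\right) + 979 = - \frac{2866097389}{1495} + 979 = - \frac{2864633784}{1495}$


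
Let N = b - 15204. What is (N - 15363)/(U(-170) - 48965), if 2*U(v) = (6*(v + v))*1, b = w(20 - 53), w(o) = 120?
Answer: 30447/49985 ≈ 0.60912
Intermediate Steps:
b = 120
U(v) = 6*v (U(v) = ((6*(v + v))*1)/2 = ((6*(2*v))*1)/2 = ((12*v)*1)/2 = (12*v)/2 = 6*v)
N = -15084 (N = 120 - 15204 = -15084)
(N - 15363)/(U(-170) - 48965) = (-15084 - 15363)/(6*(-170) - 48965) = -30447/(-1020 - 48965) = -30447/(-49985) = -30447*(-1/49985) = 30447/49985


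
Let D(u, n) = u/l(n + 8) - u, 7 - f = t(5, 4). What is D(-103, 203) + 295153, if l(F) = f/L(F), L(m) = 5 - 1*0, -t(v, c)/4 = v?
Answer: 7971397/27 ≈ 2.9524e+5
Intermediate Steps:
t(v, c) = -4*v
f = 27 (f = 7 - (-4)*5 = 7 - 1*(-20) = 7 + 20 = 27)
L(m) = 5 (L(m) = 5 + 0 = 5)
l(F) = 27/5
D(u, n) = -22*u/27 (D(u, n) = u/(27/5) - u = u*(5/27) - u = 5*u/27 - u = -22*u/27)
D(-103, 203) + 295153 = -22/27*(-103) + 295153 = 2266/27 + 295153 = 7971397/27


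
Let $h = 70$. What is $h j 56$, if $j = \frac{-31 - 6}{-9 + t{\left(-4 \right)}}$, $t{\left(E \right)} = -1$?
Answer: $14504$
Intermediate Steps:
$j = \frac{37}{10}$ ($j = \frac{-31 - 6}{-9 - 1} = - \frac{37}{-10} = \left(-37\right) \left(- \frac{1}{10}\right) = \frac{37}{10} \approx 3.7$)
$h j 56 = 70 \cdot \frac{37}{10} \cdot 56 = 259 \cdot 56 = 14504$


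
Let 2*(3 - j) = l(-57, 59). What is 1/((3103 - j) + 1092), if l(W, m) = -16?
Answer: 1/4184 ≈ 0.00023901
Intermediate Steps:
j = 11 (j = 3 - 1/2*(-16) = 3 + 8 = 11)
1/((3103 - j) + 1092) = 1/((3103 - 1*11) + 1092) = 1/((3103 - 11) + 1092) = 1/(3092 + 1092) = 1/4184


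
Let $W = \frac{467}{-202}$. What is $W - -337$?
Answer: $\frac{67607}{202} \approx 334.69$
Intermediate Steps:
$W = - \frac{467}{202}$ ($W = 467 \left(- \frac{1}{202}\right) = - \frac{467}{202} \approx -2.3119$)
$W - -337 = - \frac{467}{202} - -337 = - \frac{467}{202} + 337 = \frac{67607}{202}$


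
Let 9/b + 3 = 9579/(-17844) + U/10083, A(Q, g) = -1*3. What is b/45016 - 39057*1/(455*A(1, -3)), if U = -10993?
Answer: 1161669630942209/40599161245370 ≈ 28.613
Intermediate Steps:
A(Q, g) = -3
b = -539763156/277502435 (b = 9/(-3 + (9579/(-17844) - 10993/10083)) = 9/(-3 + (9579*(-1/17844) - 10993*1/10083)) = 9/(-3 + (-3193/5948 - 10993/10083)) = 9/(-3 - 97581383/59973684) = 9/(-277502435/59973684) = 9*(-59973684/277502435) = -539763156/277502435 ≈ -1.9451)
b/45016 - 39057*1/(455*A(1, -3)) = -539763156/277502435/45016 - 39057/(455*(-3)) = -539763156/277502435*1/45016 - 39057/(-1365) = -134940789/3123012403490 - 39057*(-1/1365) = -134940789/3123012403490 + 13019/455 = 1161669630942209/40599161245370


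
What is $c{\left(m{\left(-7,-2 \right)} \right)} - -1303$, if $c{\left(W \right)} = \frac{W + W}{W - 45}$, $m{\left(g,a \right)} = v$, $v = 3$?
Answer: $\frac{9120}{7} \approx 1302.9$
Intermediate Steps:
$m{\left(g,a \right)} = 3$
$c{\left(W \right)} = \frac{2 W}{-45 + W}$
$c{\left(m{\left(-7,-2 \right)} \right)} - -1303 = 2 \cdot 3 \frac{1}{-45 + 3} - -1303 = 2 \cdot 3 \frac{1}{-42} + 1303 = 2 \cdot 3 \left(- \frac{1}{42}\right) + 1303 = - \frac{1}{7} + 1303 = \frac{9120}{7}$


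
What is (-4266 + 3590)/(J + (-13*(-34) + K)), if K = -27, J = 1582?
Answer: -676/1997 ≈ -0.33851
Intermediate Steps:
(-4266 + 3590)/(J + (-13*(-34) + K)) = (-4266 + 3590)/(1582 + (-13*(-34) - 27)) = -676/(1582 + (442 - 27)) = -676/(1582 + 415) = -676/1997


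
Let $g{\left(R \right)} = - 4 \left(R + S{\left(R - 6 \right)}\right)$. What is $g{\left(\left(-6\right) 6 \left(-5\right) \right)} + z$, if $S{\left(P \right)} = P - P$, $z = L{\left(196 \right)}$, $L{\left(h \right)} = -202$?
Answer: $-922$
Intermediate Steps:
$z = -202$
$S{\left(P \right)} = 0$
$g{\left(R \right)} = - 4 R$ ($g{\left(R \right)} = - 4 \left(R + 0\right) = - 4 R$)
$g{\left(\left(-6\right) 6 \left(-5\right) \right)} + z = - 4 \left(-6\right) 6 \left(-5\right) - 202 = - 4 \left(\left(-36\right) \left(-5\right)\right) - 202 = \left(-4\right) 180 - 202 = -720 - 202 = -922$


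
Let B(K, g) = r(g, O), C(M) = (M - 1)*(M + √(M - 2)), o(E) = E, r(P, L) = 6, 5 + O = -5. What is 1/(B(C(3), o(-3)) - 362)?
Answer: -1/356 ≈ -0.0028090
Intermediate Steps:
O = -10 (O = -5 - 5 = -10)
C(M) = (-1 + M)*(M + √(-2 + M))
B(K, g) = 6
1/(B(C(3), o(-3)) - 362) = 1/(6 - 362) = 1/(-356) = -1/356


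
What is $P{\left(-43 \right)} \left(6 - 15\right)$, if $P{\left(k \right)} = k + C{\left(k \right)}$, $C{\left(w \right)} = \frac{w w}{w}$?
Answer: $774$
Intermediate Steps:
$C{\left(w \right)} = w$ ($C{\left(w \right)} = \frac{w^{2}}{w} = w$)
$P{\left(k \right)} = 2 k$ ($P{\left(k \right)} = k + k = 2 k$)
$P{\left(-43 \right)} \left(6 - 15\right) = 2 \left(-43\right) \left(6 - 15\right) = - 86 \left(6 - 15\right) = \left(-86\right) \left(-9\right) = 774$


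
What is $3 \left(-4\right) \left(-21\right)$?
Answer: $252$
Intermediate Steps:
$3 \left(-4\right) \left(-21\right) = \left(-12\right) \left(-21\right) = 252$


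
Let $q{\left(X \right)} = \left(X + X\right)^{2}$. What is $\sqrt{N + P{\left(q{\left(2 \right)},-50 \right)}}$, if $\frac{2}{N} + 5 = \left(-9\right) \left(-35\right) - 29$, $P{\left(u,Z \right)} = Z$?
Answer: $\frac{4 i \sqrt{246718}}{281} \approx 7.0706 i$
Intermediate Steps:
$q{\left(X \right)} = 4 X^{2}$ ($q{\left(X \right)} = \left(2 X\right)^{2} = 4 X^{2}$)
$N = \frac{2}{281}$ ($N = \frac{2}{-5 - -286} = \frac{2}{-5 + \left(315 - 29\right)} = \frac{2}{-5 + 286} = \frac{2}{281} \approx 0.0071174$)
$\sqrt{N + P{\left(q{\left(2 \right)},-50 \right)}} = \sqrt{\frac{2}{281} - 50} = \sqrt{- \frac{14048}{281}} = \frac{4 i \sqrt{246718}}{281}$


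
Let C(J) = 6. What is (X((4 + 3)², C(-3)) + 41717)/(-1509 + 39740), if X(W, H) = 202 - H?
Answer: 41913/38231 ≈ 1.0963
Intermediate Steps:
(X((4 + 3)², C(-3)) + 41717)/(-1509 + 39740) = ((202 - 1*6) + 41717)/(-1509 + 39740) = ((202 - 6) + 41717)/38231 = (196 + 41717)*(1/38231) = 41913*(1/38231) = 41913/38231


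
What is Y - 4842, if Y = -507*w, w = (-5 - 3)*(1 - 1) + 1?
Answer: -5349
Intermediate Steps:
w = 1 (w = -8*0 + 1 = 0 + 1 = 1)
Y = -507 (Y = -507*1 = -507)
Y - 4842 = -507 - 4842 = -5349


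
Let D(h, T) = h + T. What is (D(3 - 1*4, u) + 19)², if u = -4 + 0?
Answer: 196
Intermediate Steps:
u = -4
D(h, T) = T + h
(D(3 - 1*4, u) + 19)² = ((-4 + (3 - 1*4)) + 19)² = ((-4 + (3 - 4)) + 19)² = ((-4 - 1) + 19)² = (-5 + 19)² = 14² = 196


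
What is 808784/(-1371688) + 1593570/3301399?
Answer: -60529730332/566061173939 ≈ -0.10693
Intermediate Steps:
808784/(-1371688) + 1593570/3301399 = 808784*(-1/1371688) + 1593570*(1/3301399) = -101098/171461 + 1593570/3301399 = -60529730332/566061173939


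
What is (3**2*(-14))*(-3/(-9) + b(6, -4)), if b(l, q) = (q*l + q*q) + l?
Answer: 210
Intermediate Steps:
b(l, q) = l + q**2 + l*q (b(l, q) = (l*q + q**2) + l = (q**2 + l*q) + l = l + q**2 + l*q)
(3**2*(-14))*(-3/(-9) + b(6, -4)) = (3**2*(-14))*(-3/(-9) + (6 + (-4)**2 + 6*(-4))) = (9*(-14))*(-3*(-1/9) + (6 + 16 - 24)) = -126*(1/3 - 2) = -126*(-5/3) = 210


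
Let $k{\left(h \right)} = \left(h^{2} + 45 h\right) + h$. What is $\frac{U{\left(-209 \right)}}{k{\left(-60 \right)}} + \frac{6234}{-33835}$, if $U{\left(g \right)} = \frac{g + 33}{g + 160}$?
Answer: $- \frac{6265912}{34816215} \approx -0.17997$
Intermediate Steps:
$k{\left(h \right)} = h^{2} + 46 h$
$U{\left(g \right)} = \frac{33 + g}{160 + g}$
$\frac{U{\left(-209 \right)}}{k{\left(-60 \right)}} + \frac{6234}{-33835} = \frac{\frac{1}{160 - 209} \left(33 - 209\right)}{\left(-60\right) \left(46 - 60\right)} + \frac{6234}{-33835} = \frac{\frac{1}{-49} \left(-176\right)}{\left(-60\right) \left(-14\right)} + 6234 \left(- \frac{1}{33835}\right) = \frac{\left(- \frac{1}{49}\right) \left(-176\right)}{840} - \frac{6234}{33835} = \frac{176}{49} \cdot \frac{1}{840} - \frac{6234}{33835} = \frac{22}{5145} - \frac{6234}{33835} = - \frac{6265912}{34816215}$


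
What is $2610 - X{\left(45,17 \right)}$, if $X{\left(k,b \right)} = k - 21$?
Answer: $2586$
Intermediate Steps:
$X{\left(k,b \right)} = -21 + k$ ($X{\left(k,b \right)} = k - 21 = -21 + k$)
$2610 - X{\left(45,17 \right)} = 2610 - \left(-21 + 45\right) = 2610 - 24 = 2586$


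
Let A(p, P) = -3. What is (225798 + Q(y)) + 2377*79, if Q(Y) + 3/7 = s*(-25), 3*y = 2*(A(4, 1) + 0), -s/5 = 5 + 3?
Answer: 2902064/7 ≈ 4.1458e+5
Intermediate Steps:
s = -40 (s = -5*(5 + 3) = -5*8 = -40)
y = -2 (y = (2*(-3 + 0))/3 = (2*(-3))/3 = (1/3)*(-6) = -2)
Q(Y) = 6997/7 (Q(Y) = -3/7 - 40*(-25) = -3/7 + 1000 = 6997/7)
(225798 + Q(y)) + 2377*79 = (225798 + 6997/7) + 2377*79 = 1587583/7 + 187783 = 2902064/7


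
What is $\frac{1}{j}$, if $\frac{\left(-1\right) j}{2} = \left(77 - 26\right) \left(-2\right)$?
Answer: $\frac{1}{204} \approx 0.004902$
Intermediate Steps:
$j = 204$ ($j = - 2 \left(77 - 26\right) \left(-2\right) = - 2 \cdot 51 \left(-2\right) = \left(-2\right) \left(-102\right) = 204$)
$\frac{1}{j} = \frac{1}{204}$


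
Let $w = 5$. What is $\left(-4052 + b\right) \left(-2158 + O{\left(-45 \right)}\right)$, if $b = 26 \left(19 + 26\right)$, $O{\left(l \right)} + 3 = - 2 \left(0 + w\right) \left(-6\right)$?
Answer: $6055082$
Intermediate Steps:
$O{\left(l \right)} = 57$ ($O{\left(l \right)} = -3 + - 2 \left(0 + 5\right) \left(-6\right) = -3 + \left(-2\right) 5 \left(-6\right) = -3 - -60 = -3 + 60 = 57$)
$b = 1170$ ($b = 26 \cdot 45 = 1170$)
$\left(-4052 + b\right) \left(-2158 + O{\left(-45 \right)}\right) = \left(-4052 + 1170\right) \left(-2158 + 57\right) = \left(-2882\right) \left(-2101\right) = 6055082$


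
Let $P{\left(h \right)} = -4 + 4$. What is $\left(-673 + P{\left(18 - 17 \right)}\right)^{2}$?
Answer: $452929$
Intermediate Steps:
$P{\left(h \right)} = 0$
$\left(-673 + P{\left(18 - 17 \right)}\right)^{2} = \left(-673 + 0\right)^{2} = \left(-673\right)^{2} = 452929$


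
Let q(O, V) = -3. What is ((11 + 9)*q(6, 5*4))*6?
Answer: -360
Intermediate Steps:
((11 + 9)*q(6, 5*4))*6 = ((11 + 9)*(-3))*6 = (20*(-3))*6 = -60*6 = -360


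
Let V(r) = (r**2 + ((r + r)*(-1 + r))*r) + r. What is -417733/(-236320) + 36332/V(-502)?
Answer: 1079473087657/610729304480 ≈ 1.7675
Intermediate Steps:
V(r) = r + r**2 + 2*r**2*(-1 + r) (V(r) = (r**2 + ((2*r)*(-1 + r))*r) + r = (r**2 + (2*r*(-1 + r))*r) + r = (r**2 + 2*r**2*(-1 + r)) + r = r + r**2 + 2*r**2*(-1 + r))
-417733/(-236320) + 36332/V(-502) = -417733/(-236320) + 36332/((-502*(1 - 1*(-502) + 2*(-502)**2))) = -417733*(-1/236320) + 36332/((-502*(1 + 502 + 2*252004))) = 417733/236320 + 36332/((-502*(1 + 502 + 504008))) = 417733/236320 + 36332/((-502*504511)) = 417733/236320 + 36332/(-253264522) = 417733/236320 + 36332*(-1/253264522) = 417733/236320 - 18166/126632261 = 1079473087657/610729304480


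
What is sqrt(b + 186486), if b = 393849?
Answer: sqrt(580335) ≈ 761.80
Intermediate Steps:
sqrt(b + 186486) = sqrt(393849 + 186486) = sqrt(580335)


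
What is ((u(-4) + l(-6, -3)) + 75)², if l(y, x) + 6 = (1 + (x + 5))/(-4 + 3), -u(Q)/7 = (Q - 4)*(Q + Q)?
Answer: 145924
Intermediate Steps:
u(Q) = -14*Q*(-4 + Q) (u(Q) = -7*(Q - 4)*(Q + Q) = -7*(-4 + Q)*2*Q = -14*Q*(-4 + Q))
l(y, x) = -12 - x (l(y, x) = -6 + (1 + (x + 5))/(-4 + 3) = -6 + (1 + (5 + x))/(-1) = -6 + (6 + x)*(-1) = -6 + (-6 - x) = -12 - x)
((u(-4) + l(-6, -3)) + 75)² = ((14*(-4)*(4 - 1*(-4)) + (-12 - 1*(-3))) + 75)² = ((14*(-4)*(4 + 4) + (-12 + 3)) + 75)² = ((14*(-4)*8 - 9) + 75)² = ((-448 - 9) + 75)² = (-457 + 75)² = (-382)² = 145924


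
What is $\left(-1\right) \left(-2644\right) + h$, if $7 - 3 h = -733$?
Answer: $\frac{8672}{3} \approx 2890.7$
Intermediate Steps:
$h = \frac{740}{3}$ ($h = \frac{7}{3} - - \frac{733}{3} = \frac{7}{3} + \frac{733}{3} = \frac{740}{3} \approx 246.67$)
$\left(-1\right) \left(-2644\right) + h = \left(-1\right) \left(-2644\right) + \frac{740}{3} = 2644 + \frac{740}{3} = \frac{8672}{3}$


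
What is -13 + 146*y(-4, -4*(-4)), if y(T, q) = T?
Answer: -597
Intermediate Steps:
-13 + 146*y(-4, -4*(-4)) = -13 + 146*(-4) = -13 - 584 = -597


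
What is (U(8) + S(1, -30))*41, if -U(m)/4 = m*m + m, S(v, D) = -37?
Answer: -13325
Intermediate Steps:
U(m) = -4*m - 4*m² (U(m) = -4*(m*m + m) = -4*(m² + m) = -4*(m + m²) = -4*m - 4*m²)
(U(8) + S(1, -30))*41 = (-4*8*(1 + 8) - 37)*41 = (-4*8*9 - 37)*41 = (-288 - 37)*41 = -325*41 = -13325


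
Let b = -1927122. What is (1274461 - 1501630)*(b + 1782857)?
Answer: 32772535785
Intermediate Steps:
(1274461 - 1501630)*(b + 1782857) = (1274461 - 1501630)*(-1927122 + 1782857) = -227169*(-144265) = 32772535785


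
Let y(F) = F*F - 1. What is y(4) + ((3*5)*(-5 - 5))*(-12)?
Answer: 1815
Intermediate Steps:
y(F) = -1 + F**2 (y(F) = F**2 - 1 = -1 + F**2)
y(4) + ((3*5)*(-5 - 5))*(-12) = (-1 + 4**2) + ((3*5)*(-5 - 5))*(-12) = (-1 + 16) + (15*(-10))*(-12) = 15 - 150*(-12) = 15 + 1800 = 1815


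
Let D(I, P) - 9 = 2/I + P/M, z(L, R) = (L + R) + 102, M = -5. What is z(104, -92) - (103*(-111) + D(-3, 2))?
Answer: 173086/15 ≈ 11539.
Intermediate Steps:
z(L, R) = 102 + L + R
D(I, P) = 9 + 2/I - P/5 (D(I, P) = 9 + (2/I + P/(-5)) = 9 + (2/I + P*(-⅕)) = 9 + (2/I - P/5) = 9 + 2/I - P/5)
z(104, -92) - (103*(-111) + D(-3, 2)) = (102 + 104 - 92) - (103*(-111) + (9 + 2/(-3) - ⅕*2)) = 114 - (-11433 + (9 + 2*(-⅓) - ⅖)) = 114 - (-11433 + (9 - ⅔ - ⅖)) = 114 - (-11433 + 119/15) = 114 - 1*(-171376/15) = 114 + 171376/15 = 173086/15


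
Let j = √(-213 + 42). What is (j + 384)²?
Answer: 147285 + 2304*I*√19 ≈ 1.4729e+5 + 10043.0*I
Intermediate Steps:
j = 3*I*√19 (j = √(-171) = 3*I*√19 ≈ 13.077*I)
(j + 384)² = (3*I*√19 + 384)² = (384 + 3*I*√19)²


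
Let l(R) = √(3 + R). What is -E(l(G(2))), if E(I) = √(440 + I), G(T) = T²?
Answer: -√(440 + √7) ≈ -21.039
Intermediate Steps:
-E(l(G(2))) = -√(440 + √(3 + 2²)) = -√(440 + √(3 + 4)) = -√(440 + √7)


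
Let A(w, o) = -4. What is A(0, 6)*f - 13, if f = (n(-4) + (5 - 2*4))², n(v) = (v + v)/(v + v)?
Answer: -29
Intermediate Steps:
n(v) = 1 (n(v) = (2*v)/((2*v)) = (2*v)*(1/(2*v)) = 1)
f = 4 (f = (1 + (5 - 2*4))² = (1 + (5 - 8))² = (1 - 3)² = (-2)² = 4)
A(0, 6)*f - 13 = -4*4 - 13 = -16 - 13 = -29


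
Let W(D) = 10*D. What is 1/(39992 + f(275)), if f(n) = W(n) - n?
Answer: 1/42467 ≈ 2.3548e-5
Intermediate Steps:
f(n) = 9*n (f(n) = 10*n - n = 9*n)
1/(39992 + f(275)) = 1/(39992 + 9*275) = 1/(39992 + 2475) = 1/42467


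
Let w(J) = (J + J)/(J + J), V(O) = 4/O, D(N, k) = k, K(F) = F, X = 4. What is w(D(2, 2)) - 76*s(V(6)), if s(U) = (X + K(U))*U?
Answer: -2119/9 ≈ -235.44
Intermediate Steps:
s(U) = U*(4 + U) (s(U) = (4 + U)*U = U*(4 + U))
w(J) = 1 (w(J) = (2*J)/((2*J)) = (2*J)*(1/(2*J)) = 1)
w(D(2, 2)) - 76*s(V(6)) = 1 - 76*4/6*(4 + 4/6) = 1 - 76*4*(⅙)*(4 + 4*(⅙)) = 1 - 152*(4 + ⅔)/3 = 1 - 152*14/(3*3) = 1 - 76*28/9 = 1 - 2128/9 = -2119/9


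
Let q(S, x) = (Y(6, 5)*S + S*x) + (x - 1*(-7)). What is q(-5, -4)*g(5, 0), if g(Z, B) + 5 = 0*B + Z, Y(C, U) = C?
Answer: 0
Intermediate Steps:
q(S, x) = 7 + x + 6*S + S*x (q(S, x) = (6*S + S*x) + (x - 1*(-7)) = (6*S + S*x) + (x + 7) = (6*S + S*x) + (7 + x) = 7 + x + 6*S + S*x)
g(Z, B) = -5 + Z (g(Z, B) = -5 + (0*B + Z) = -5 + (0 + Z) = -5 + Z)
q(-5, -4)*g(5, 0) = (7 - 4 + 6*(-5) - 5*(-4))*(-5 + 5) = (7 - 4 - 30 + 20)*0 = -7*0 = 0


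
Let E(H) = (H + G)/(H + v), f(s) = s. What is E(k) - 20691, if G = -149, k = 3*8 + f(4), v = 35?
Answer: -1303654/63 ≈ -20693.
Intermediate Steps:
k = 28 (k = 3*8 + 4 = 24 + 4 = 28)
E(H) = (-149 + H)/(35 + H) (E(H) = (H - 149)/(H + 35) = (-149 + H)/(35 + H))
E(k) - 20691 = (-149 + 28)/(35 + 28) - 20691 = -121/63 - 20691 = -1303654/63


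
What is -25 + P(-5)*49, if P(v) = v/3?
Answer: -320/3 ≈ -106.67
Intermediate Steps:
P(v) = v/3 (P(v) = v*(⅓) = v/3)
-25 + P(-5)*49 = -25 + ((⅓)*(-5))*49 = -25 - 5/3*49 = -25 - 245/3 = -320/3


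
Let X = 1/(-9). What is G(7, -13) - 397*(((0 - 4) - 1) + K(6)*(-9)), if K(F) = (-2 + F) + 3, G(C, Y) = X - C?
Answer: 242900/9 ≈ 26989.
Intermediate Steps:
X = -⅑ ≈ -0.11111
G(C, Y) = -⅑ - C
K(F) = 1 + F
G(7, -13) - 397*(((0 - 4) - 1) + K(6)*(-9)) = (-⅑ - 1*7) - 397*(((0 - 4) - 1) + (1 + 6)*(-9)) = (-⅑ - 7) - 397*((-4 - 1) + 7*(-9)) = -64/9 - 397*(-5 - 63) = -64/9 - 397*(-68) = -64/9 + 26996 = 242900/9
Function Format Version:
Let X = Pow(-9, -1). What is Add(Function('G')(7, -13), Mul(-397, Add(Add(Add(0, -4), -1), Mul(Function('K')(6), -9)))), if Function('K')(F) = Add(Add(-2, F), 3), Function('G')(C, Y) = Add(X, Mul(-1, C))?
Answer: Rational(242900, 9) ≈ 26989.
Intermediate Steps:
X = Rational(-1, 9) ≈ -0.11111
Function('G')(C, Y) = Add(Rational(-1, 9), Mul(-1, C))
Function('K')(F) = Add(1, F)
Add(Function('G')(7, -13), Mul(-397, Add(Add(Add(0, -4), -1), Mul(Function('K')(6), -9)))) = Add(Add(Rational(-1, 9), Mul(-1, 7)), Mul(-397, Add(Add(Add(0, -4), -1), Mul(Add(1, 6), -9)))) = Add(Add(Rational(-1, 9), -7), Mul(-397, Add(Add(-4, -1), Mul(7, -9)))) = Add(Rational(-64, 9), Mul(-397, Add(-5, -63))) = Add(Rational(-64, 9), Mul(-397, -68)) = Add(Rational(-64, 9), 26996) = Rational(242900, 9)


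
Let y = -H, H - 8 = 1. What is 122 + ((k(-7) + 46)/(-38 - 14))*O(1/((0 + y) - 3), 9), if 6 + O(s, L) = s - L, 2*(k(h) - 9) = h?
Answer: 170899/1248 ≈ 136.94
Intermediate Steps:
H = 9 (H = 8 + 1 = 9)
k(h) = 9 + h/2
y = -9 (y = -1*9 = -9)
O(s, L) = -6 + s - L (O(s, L) = -6 + (s - L) = -6 + s - L)
122 + ((k(-7) + 46)/(-38 - 14))*O(1/((0 + y) - 3), 9) = 122 + (((9 + (½)*(-7)) + 46)/(-38 - 14))*(-6 + 1/((0 - 9) - 3) - 1*9) = 122 + (((9 - 7/2) + 46)/(-52))*(-6 + 1/(-9 - 3) - 9) = 122 + ((11/2 + 46)*(-1/52))*(-6 + 1/(-12) - 9) = 122 + ((103/2)*(-1/52))*(-6 - 1/12 - 9) = 122 - 103/104*(-181/12) = 122 + 18643/1248 = 170899/1248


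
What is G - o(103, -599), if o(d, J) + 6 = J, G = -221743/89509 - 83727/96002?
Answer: 5170008934361/8593043018 ≈ 601.65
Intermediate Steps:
G = -28782091529/8593043018 (G = -221743*1/89509 - 83727*1/96002 = -221743/89509 - 83727/96002 = -28782091529/8593043018 ≈ -3.3495)
o(d, J) = -6 + J
G - o(103, -599) = -28782091529/8593043018 - (-6 - 599) = -28782091529/8593043018 - 1*(-605) = -28782091529/8593043018 + 605 = 5170008934361/8593043018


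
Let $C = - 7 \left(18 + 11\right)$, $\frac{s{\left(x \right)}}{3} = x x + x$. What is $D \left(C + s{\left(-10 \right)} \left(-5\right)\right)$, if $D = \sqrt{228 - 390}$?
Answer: $- 13977 i \sqrt{2} \approx - 19766.0 i$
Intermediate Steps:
$s{\left(x \right)} = 3 x + 3 x^{2}$ ($s{\left(x \right)} = 3 \left(x x + x\right) = 3 \left(x^{2} + x\right) = 3 \left(x + x^{2}\right) = 3 x + 3 x^{2}$)
$D = 9 i \sqrt{2}$ ($D = \sqrt{-162} = 9 i \sqrt{2} \approx 12.728 i$)
$C = -203$ ($C = \left(-7\right) 29 = -203$)
$D \left(C + s{\left(-10 \right)} \left(-5\right)\right) = 9 i \sqrt{2} \left(-203 + 3 \left(-10\right) \left(1 - 10\right) \left(-5\right)\right) = 9 i \sqrt{2} \left(-203 + 3 \left(-10\right) \left(-9\right) \left(-5\right)\right) = 9 i \sqrt{2} \left(-203 + 270 \left(-5\right)\right) = 9 i \sqrt{2} \left(-203 - 1350\right) = 9 i \sqrt{2} \left(-1553\right) = - 13977 i \sqrt{2}$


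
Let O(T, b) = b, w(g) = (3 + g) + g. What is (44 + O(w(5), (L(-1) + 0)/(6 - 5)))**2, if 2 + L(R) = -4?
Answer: 1444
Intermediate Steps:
L(R) = -6 (L(R) = -2 - 4 = -6)
w(g) = 3 + 2*g
(44 + O(w(5), (L(-1) + 0)/(6 - 5)))**2 = (44 + (-6 + 0)/(6 - 5))**2 = (44 - 6/1)**2 = (44 - 6*1)**2 = (44 - 6)**2 = 38**2 = 1444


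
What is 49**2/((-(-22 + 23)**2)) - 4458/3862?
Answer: -4638560/1931 ≈ -2402.2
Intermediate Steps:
49**2/((-(-22 + 23)**2)) - 4458/3862 = 2401/((-1*1**2)) - 4458*1/3862 = 2401/((-1*1)) - 2229/1931 = 2401/(-1) - 2229/1931 = 2401*(-1) - 2229/1931 = -2401 - 2229/1931 = -4638560/1931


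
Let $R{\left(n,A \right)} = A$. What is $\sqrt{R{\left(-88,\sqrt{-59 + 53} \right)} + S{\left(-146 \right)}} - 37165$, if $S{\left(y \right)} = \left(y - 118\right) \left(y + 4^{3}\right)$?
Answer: $-37165 + \sqrt{21648 + i \sqrt{6}} \approx -37018.0 + 0.0083241 i$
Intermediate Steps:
$S{\left(y \right)} = \left(-118 + y\right) \left(64 + y\right)$ ($S{\left(y \right)} = \left(-118 + y\right) \left(y + 64\right) = \left(-118 + y\right) \left(64 + y\right)$)
$\sqrt{R{\left(-88,\sqrt{-59 + 53} \right)} + S{\left(-146 \right)}} - 37165 = \sqrt{\sqrt{-59 + 53} - \left(-332 - 21316\right)} - 37165 = \sqrt{\sqrt{-6} + \left(-7552 + 21316 + 7884\right)} - 37165 = \sqrt{i \sqrt{6} + 21648} - 37165 = \sqrt{21648 + i \sqrt{6}} - 37165 = -37165 + \sqrt{21648 + i \sqrt{6}}$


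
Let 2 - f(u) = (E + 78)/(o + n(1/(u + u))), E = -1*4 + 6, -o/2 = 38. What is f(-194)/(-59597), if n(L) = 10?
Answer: -106/1966701 ≈ -5.3897e-5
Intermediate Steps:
o = -76 (o = -2*38 = -76)
E = 2 (E = -4 + 6 = 2)
f(u) = 106/33 (f(u) = 2 - (2 + 78)/(-76 + 10) = 2 - 80/(-66) = 2 - 80*(-1)/66 = 2 - 1*(-40/33) = 2 + 40/33 = 106/33)
f(-194)/(-59597) = (106/33)/(-59597) = (106/33)*(-1/59597) = -106/1966701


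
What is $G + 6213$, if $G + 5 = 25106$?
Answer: $31314$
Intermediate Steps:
$G = 25101$ ($G = -5 + 25106 = 25101$)
$G + 6213 = 25101 + 6213 = 31314$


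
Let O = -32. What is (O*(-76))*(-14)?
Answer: -34048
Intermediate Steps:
(O*(-76))*(-14) = -32*(-76)*(-14) = 2432*(-14) = -34048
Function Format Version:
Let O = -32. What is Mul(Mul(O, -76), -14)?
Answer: -34048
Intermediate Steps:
Mul(Mul(O, -76), -14) = Mul(Mul(-32, -76), -14) = Mul(2432, -14) = -34048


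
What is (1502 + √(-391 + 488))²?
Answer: (1502 + √97)² ≈ 2.2857e+6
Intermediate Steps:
(1502 + √(-391 + 488))² = (1502 + √97)²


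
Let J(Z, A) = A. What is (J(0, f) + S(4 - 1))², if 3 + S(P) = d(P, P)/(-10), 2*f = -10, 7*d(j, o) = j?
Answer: 316969/4900 ≈ 64.688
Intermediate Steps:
d(j, o) = j/7
f = -5 (f = (½)*(-10) = -5)
S(P) = -3 - P/70 (S(P) = -3 + (P/7)/(-10) = -3 + (P/7)*(-⅒) = -3 - P/70)
(J(0, f) + S(4 - 1))² = (-5 + (-3 - (4 - 1)/70))² = (-5 + (-3 - 1/70*3))² = (-5 + (-3 - 3/70))² = (-5 - 213/70)² = (-563/70)² = 316969/4900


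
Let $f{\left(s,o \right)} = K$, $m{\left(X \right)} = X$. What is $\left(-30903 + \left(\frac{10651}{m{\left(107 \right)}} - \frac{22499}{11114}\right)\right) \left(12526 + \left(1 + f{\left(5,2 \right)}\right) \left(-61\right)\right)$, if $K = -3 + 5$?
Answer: $- \frac{452171215240739}{1189198} \approx -3.8023 \cdot 10^{8}$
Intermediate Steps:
$K = 2$
$f{\left(s,o \right)} = 2$
$\left(-30903 + \left(\frac{10651}{m{\left(107 \right)}} - \frac{22499}{11114}\right)\right) \left(12526 + \left(1 + f{\left(5,2 \right)}\right) \left(-61\right)\right) = \left(-30903 + \left(\frac{10651}{107} - \frac{22499}{11114}\right)\right) \left(12526 + \left(1 + 2\right) \left(-61\right)\right) = \left(-30903 + \left(10651 \cdot \frac{1}{107} - \frac{22499}{11114}\right)\right) \left(12526 + 3 \left(-61\right)\right) = \left(-30903 + \left(\frac{10651}{107} - \frac{22499}{11114}\right)\right) \left(12526 - 183\right) = \left(-30903 + \frac{115967821}{1189198}\right) 12343 = \left(- \frac{36633817973}{1189198}\right) 12343 = - \frac{452171215240739}{1189198}$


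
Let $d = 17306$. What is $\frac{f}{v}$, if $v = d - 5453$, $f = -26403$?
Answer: $- \frac{8801}{3951} \approx -2.2275$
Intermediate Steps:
$v = 11853$ ($v = 17306 - 5453 = 11853$)
$\frac{f}{v} = - \frac{26403}{11853} = \left(-26403\right) \frac{1}{11853} = - \frac{8801}{3951}$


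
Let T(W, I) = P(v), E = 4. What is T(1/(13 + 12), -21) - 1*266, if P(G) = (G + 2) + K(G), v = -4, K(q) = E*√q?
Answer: -268 + 8*I ≈ -268.0 + 8.0*I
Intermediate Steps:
K(q) = 4*√q
P(G) = 2 + G + 4*√G (P(G) = (G + 2) + 4*√G = (2 + G) + 4*√G = 2 + G + 4*√G)
T(W, I) = -2 + 8*I (T(W, I) = 2 - 4 + 4*√(-4) = 2 - 4 + 4*(2*I) = 2 - 4 + 8*I = -2 + 8*I)
T(1/(13 + 12), -21) - 1*266 = (-2 + 8*I) - 1*266 = (-2 + 8*I) - 266 = -268 + 8*I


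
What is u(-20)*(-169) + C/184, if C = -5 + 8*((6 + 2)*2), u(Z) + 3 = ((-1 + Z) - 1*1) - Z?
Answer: 155603/184 ≈ 845.67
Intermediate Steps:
u(Z) = -5 (u(Z) = -3 + (((-1 + Z) - 1*1) - Z) = -3 + (((-1 + Z) - 1) - Z) = -3 + ((-2 + Z) - Z) = -3 - 2 = -5)
C = 123 (C = -5 + 8*(8*2) = -5 + 8*16 = -5 + 128 = 123)
u(-20)*(-169) + C/184 = -5*(-169) + 123/184 = 845 + 123*(1/184) = 845 + 123/184 = 155603/184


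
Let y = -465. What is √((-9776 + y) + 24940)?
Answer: √14699 ≈ 121.24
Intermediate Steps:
√((-9776 + y) + 24940) = √((-9776 - 465) + 24940) = √(-10241 + 24940) = √14699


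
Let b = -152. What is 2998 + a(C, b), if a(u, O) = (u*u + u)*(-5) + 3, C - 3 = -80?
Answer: -26259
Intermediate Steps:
C = -77 (C = 3 - 80 = -77)
a(u, O) = 3 - 5*u - 5*u² (a(u, O) = (u² + u)*(-5) + 3 = (u + u²)*(-5) + 3 = (-5*u - 5*u²) + 3 = 3 - 5*u - 5*u²)
2998 + a(C, b) = 2998 + (3 - 5*(-77) - 5*(-77)²) = 2998 + (3 + 385 - 5*5929) = 2998 + (3 + 385 - 29645) = 2998 - 29257 = -26259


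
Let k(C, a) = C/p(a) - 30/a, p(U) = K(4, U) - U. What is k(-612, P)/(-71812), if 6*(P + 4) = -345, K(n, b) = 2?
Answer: 11911/93481271 ≈ 0.00012742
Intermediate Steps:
P = -123/2 (P = -4 + (1/6)*(-345) = -4 - 115/2 = -123/2 ≈ -61.500)
p(U) = 2 - U
k(C, a) = -30/a + C/(2 - a) (k(C, a) = C/(2 - a) - 30/a = -30/a + C/(2 - a))
k(-612, P)/(-71812) = ((60 - 30*(-123/2) - 1*(-612)*(-123/2))/((-123/2)*(-2 - 123/2)))/(-71812) = -2*(60 + 1845 - 37638)/(123*(-127/2))*(-1/71812) = -2/123*(-2/127)*(-35733)*(-1/71812) = -47644/5207*(-1/71812) = 11911/93481271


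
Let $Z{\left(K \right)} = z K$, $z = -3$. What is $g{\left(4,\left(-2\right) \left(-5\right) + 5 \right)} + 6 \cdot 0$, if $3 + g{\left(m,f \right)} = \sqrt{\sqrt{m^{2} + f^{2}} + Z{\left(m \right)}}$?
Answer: $-3 + \sqrt{-12 + \sqrt{241}} \approx -1.1227$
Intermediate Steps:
$Z{\left(K \right)} = - 3 K$
$g{\left(m,f \right)} = -3 + \sqrt{\sqrt{f^{2} + m^{2}} - 3 m}$ ($g{\left(m,f \right)} = -3 + \sqrt{\sqrt{m^{2} + f^{2}} - 3 m} = -3 + \sqrt{\sqrt{f^{2} + m^{2}} - 3 m}$)
$g{\left(4,\left(-2\right) \left(-5\right) + 5 \right)} + 6 \cdot 0 = \left(-3 + \sqrt{\sqrt{\left(\left(-2\right) \left(-5\right) + 5\right)^{2} + 4^{2}} - 12}\right) + 6 \cdot 0 = \left(-3 + \sqrt{\sqrt{\left(10 + 5\right)^{2} + 16} - 12}\right) + 0 = \left(-3 + \sqrt{\sqrt{15^{2} + 16} - 12}\right) + 0 = \left(-3 + \sqrt{\sqrt{225 + 16} - 12}\right) + 0 = \left(-3 + \sqrt{\sqrt{241} - 12}\right) + 0 = \left(-3 + \sqrt{-12 + \sqrt{241}}\right) + 0 = -3 + \sqrt{-12 + \sqrt{241}}$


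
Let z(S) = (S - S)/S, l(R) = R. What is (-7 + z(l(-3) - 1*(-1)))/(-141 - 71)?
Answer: 7/212 ≈ 0.033019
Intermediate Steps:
z(S) = 0 (z(S) = 0/S = 0)
(-7 + z(l(-3) - 1*(-1)))/(-141 - 71) = (-7 + 0)/(-141 - 71) = -7/(-212) = -7*(-1/212) = 7/212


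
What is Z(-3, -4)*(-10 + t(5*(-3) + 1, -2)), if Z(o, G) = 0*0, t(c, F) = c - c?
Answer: 0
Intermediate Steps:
t(c, F) = 0
Z(o, G) = 0
Z(-3, -4)*(-10 + t(5*(-3) + 1, -2)) = 0*(-10 + 0) = 0*(-10) = 0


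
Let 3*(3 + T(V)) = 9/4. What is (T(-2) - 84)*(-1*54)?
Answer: 9315/2 ≈ 4657.5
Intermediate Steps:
T(V) = -9/4 (T(V) = -3 + (9/4)/3 = -3 + (9*(¼))/3 = -3 + (⅓)*(9/4) = -3 + ¾ = -9/4)
(T(-2) - 84)*(-1*54) = (-9/4 - 84)*(-1*54) = -345/4*(-54) = 9315/2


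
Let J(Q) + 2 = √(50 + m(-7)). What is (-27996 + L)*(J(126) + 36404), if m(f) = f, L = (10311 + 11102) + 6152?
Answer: -15689262 - 431*√43 ≈ -1.5692e+7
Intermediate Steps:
L = 27565 (L = 21413 + 6152 = 27565)
J(Q) = -2 + √43 (J(Q) = -2 + √(50 - 7) = -2 + √43)
(-27996 + L)*(J(126) + 36404) = (-27996 + 27565)*((-2 + √43) + 36404) = -431*(36402 + √43) = -15689262 - 431*√43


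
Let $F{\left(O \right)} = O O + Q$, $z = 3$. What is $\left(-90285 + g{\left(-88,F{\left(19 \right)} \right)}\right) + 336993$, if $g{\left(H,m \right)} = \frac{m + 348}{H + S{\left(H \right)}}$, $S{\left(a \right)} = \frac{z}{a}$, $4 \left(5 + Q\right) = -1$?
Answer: $\frac{1911184946}{7747} \approx 2.467 \cdot 10^{5}$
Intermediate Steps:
$Q = - \frac{21}{4}$ ($Q = -5 + \frac{1}{4} \left(-1\right) = -5 - \frac{1}{4} = - \frac{21}{4} \approx -5.25$)
$S{\left(a \right)} = \frac{3}{a}$
$F{\left(O \right)} = - \frac{21}{4} + O^{2}$ ($F{\left(O \right)} = O O - \frac{21}{4} = O^{2} - \frac{21}{4} = - \frac{21}{4} + O^{2}$)
$g{\left(H,m \right)} = \frac{348 + m}{H + \frac{3}{H}}$ ($g{\left(H,m \right)} = \frac{m + 348}{H + \frac{3}{H}} = \frac{348 + m}{H + \frac{3}{H}}$)
$\left(-90285 + g{\left(-88,F{\left(19 \right)} \right)}\right) + 336993 = \left(-90285 - \frac{88 \left(348 - \left(\frac{21}{4} - 19^{2}\right)\right)}{3 + \left(-88\right)^{2}}\right) + 336993 = \left(-90285 - \frac{88 \left(348 + \left(- \frac{21}{4} + 361\right)\right)}{3 + 7744}\right) + 336993 = \left(-90285 - \frac{88 \left(348 + \frac{1423}{4}\right)}{7747}\right) + 336993 = \left(-90285 - \frac{88}{7747} \cdot \frac{2815}{4}\right) + 336993 = \left(-90285 - \frac{61930}{7747}\right) + 336993 = - \frac{699499825}{7747} + 336993 = \frac{1911184946}{7747}$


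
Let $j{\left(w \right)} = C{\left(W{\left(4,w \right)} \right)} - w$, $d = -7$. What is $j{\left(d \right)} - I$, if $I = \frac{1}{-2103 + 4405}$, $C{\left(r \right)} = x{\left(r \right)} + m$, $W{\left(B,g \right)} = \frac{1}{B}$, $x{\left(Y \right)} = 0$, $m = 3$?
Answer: $\frac{23019}{2302} \approx 9.9996$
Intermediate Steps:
$C{\left(r \right)} = 3$ ($C{\left(r \right)} = 0 + 3 = 3$)
$j{\left(w \right)} = 3 - w$
$I = \frac{1}{2302} \approx 0.0004344$
$j{\left(d \right)} - I = \left(3 - -7\right) - \frac{1}{2302} = \left(3 + 7\right) - \frac{1}{2302} = 10 - \frac{1}{2302} = \frac{23019}{2302}$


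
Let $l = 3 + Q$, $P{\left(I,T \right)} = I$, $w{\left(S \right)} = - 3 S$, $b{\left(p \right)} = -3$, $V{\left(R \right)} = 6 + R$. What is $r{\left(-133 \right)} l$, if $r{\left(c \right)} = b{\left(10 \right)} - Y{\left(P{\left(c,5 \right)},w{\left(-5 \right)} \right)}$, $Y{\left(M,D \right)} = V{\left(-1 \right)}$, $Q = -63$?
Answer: $480$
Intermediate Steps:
$Y{\left(M,D \right)} = 5$ ($Y{\left(M,D \right)} = 6 - 1 = 5$)
$l = -60$ ($l = 3 - 63 = -60$)
$r{\left(c \right)} = -8$ ($r{\left(c \right)} = -3 - 5 = -8$)
$r{\left(-133 \right)} l = \left(-8\right) \left(-60\right) = 480$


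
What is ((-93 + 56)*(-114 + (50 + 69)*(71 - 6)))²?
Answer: 79511028529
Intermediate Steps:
((-93 + 56)*(-114 + (50 + 69)*(71 - 6)))² = (-37*(-114 + 119*65))² = (-37*(-114 + 7735))² = (-37*7621)² = (-281977)² = 79511028529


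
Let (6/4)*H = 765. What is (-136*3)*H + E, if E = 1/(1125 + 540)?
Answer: -346453199/1665 ≈ -2.0808e+5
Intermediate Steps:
H = 510 (H = (⅔)*765 = 510)
E = 1/1665 ≈ 0.00060060
(-136*3)*H + E = -136*3*510 + 1/1665 = -408*510 + 1/1665 = -208080 + 1/1665 = -346453199/1665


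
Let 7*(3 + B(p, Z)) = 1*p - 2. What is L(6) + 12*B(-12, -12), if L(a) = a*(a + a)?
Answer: 12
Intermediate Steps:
L(a) = 2*a² (L(a) = a*(2*a) = 2*a²)
B(p, Z) = -23/7 + p/7 (B(p, Z) = -3 + (1*p - 2)/7 = -3 + (p - 2)/7 = -3 + (-2 + p)/7 = -3 + (-2/7 + p/7) = -23/7 + p/7)
L(6) + 12*B(-12, -12) = 2*6² + 12*(-23/7 + (⅐)*(-12)) = 2*36 + 12*(-23/7 - 12/7) = 72 + 12*(-5) = 72 - 60 = 12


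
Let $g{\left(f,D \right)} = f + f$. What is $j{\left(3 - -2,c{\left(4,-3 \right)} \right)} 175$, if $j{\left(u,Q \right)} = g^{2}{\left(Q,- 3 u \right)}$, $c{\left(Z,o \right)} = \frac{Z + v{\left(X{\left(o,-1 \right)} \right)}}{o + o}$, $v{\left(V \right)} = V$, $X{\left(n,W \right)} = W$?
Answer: $175$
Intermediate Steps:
$g{\left(f,D \right)} = 2 f$
$c{\left(Z,o \right)} = \frac{-1 + Z}{2 o}$ ($c{\left(Z,o \right)} = \frac{Z - 1}{o + o} = \frac{-1 + Z}{2 o}$)
$j{\left(u,Q \right)} = 4 Q^{2}$ ($j{\left(u,Q \right)} = \left(2 Q\right)^{2} = 4 Q^{2}$)
$j{\left(3 - -2,c{\left(4,-3 \right)} \right)} 175 = 4 \left(\frac{-1 + 4}{2 \left(-3\right)}\right)^{2} \cdot 175 = 4 \left(\frac{1}{2} \left(- \frac{1}{3}\right) 3\right)^{2} \cdot 175 = 4 \left(- \frac{1}{2}\right)^{2} \cdot 175 = 4 \cdot \frac{1}{4} \cdot 175 = 1 \cdot 175 = 175$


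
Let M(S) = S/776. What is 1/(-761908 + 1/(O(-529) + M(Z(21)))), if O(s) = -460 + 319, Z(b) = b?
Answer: -109395/83348926436 ≈ -1.3125e-6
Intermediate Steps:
O(s) = -141
M(S) = S/776 (M(S) = S*(1/776) = S/776)
1/(-761908 + 1/(O(-529) + M(Z(21)))) = 1/(-761908 + 1/(-141 + (1/776)*21)) = 1/(-761908 + 1/(-141 + 21/776)) = 1/(-761908 + 1/(-109395/776)) = 1/(-761908 - 776/109395) = 1/(-83348926436/109395) = -109395/83348926436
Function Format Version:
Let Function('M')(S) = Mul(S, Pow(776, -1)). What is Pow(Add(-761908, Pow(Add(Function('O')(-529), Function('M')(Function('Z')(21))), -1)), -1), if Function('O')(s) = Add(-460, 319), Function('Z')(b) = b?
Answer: Rational(-109395, 83348926436) ≈ -1.3125e-6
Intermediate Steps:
Function('O')(s) = -141
Function('M')(S) = Mul(Rational(1, 776), S) (Function('M')(S) = Mul(S, Rational(1, 776)) = Mul(Rational(1, 776), S))
Pow(Add(-761908, Pow(Add(Function('O')(-529), Function('M')(Function('Z')(21))), -1)), -1) = Pow(Add(-761908, Pow(Add(-141, Mul(Rational(1, 776), 21)), -1)), -1) = Pow(Add(-761908, Pow(Add(-141, Rational(21, 776)), -1)), -1) = Pow(Add(-761908, Pow(Rational(-109395, 776), -1)), -1) = Pow(Add(-761908, Rational(-776, 109395)), -1) = Pow(Rational(-83348926436, 109395), -1) = Rational(-109395, 83348926436)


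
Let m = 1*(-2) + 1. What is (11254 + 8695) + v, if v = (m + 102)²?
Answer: 30150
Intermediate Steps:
m = -1 (m = -2 + 1 = -1)
v = 10201 (v = (-1 + 102)² = 101² = 10201)
(11254 + 8695) + v = (11254 + 8695) + 10201 = 19949 + 10201 = 30150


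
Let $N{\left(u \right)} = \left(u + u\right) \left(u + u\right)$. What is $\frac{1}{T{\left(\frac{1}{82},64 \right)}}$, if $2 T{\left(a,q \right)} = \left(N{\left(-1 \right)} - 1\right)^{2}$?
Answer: $\frac{2}{9} \approx 0.22222$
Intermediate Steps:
$N{\left(u \right)} = 4 u^{2}$ ($N{\left(u \right)} = 2 u 2 u = 4 u^{2}$)
$T{\left(a,q \right)} = \frac{9}{2}$ ($T{\left(a,q \right)} = \frac{\left(4 \left(-1\right)^{2} - 1\right)^{2}}{2} = \frac{\left(4 \cdot 1 - 1\right)^{2}}{2} = \frac{\left(4 - 1\right)^{2}}{2} = \frac{3^{2}}{2} = \frac{1}{2} \cdot 9 = \frac{9}{2}$)
$\frac{1}{T{\left(\frac{1}{82},64 \right)}} = \frac{1}{\frac{9}{2}} = \frac{2}{9}$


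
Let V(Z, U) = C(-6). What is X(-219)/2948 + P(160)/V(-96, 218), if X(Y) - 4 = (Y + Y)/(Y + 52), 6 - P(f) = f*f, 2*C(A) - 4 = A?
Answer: 6300168405/246158 ≈ 25594.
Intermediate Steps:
C(A) = 2 + A/2
V(Z, U) = -1 (V(Z, U) = 2 + (½)*(-6) = 2 - 3 = -1)
P(f) = 6 - f² (P(f) = 6 - f*f = 6 - f²)
X(Y) = 4 + 2*Y/(52 + Y) (X(Y) = 4 + (Y + Y)/(Y + 52) = 4 + (2*Y)/(52 + Y) = 4 + 2*Y/(52 + Y))
X(-219)/2948 + P(160)/V(-96, 218) = (2*(104 + 3*(-219))/(52 - 219))/2948 + (6 - 1*160²)/(-1) = (2*(104 - 657)/(-167))*(1/2948) + (6 - 1*25600)*(-1) = (2*(-1/167)*(-553))*(1/2948) + (6 - 25600)*(-1) = (1106/167)*(1/2948) - 25594*(-1) = 553/246158 + 25594 = 6300168405/246158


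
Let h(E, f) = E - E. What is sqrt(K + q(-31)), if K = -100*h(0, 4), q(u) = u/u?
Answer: 1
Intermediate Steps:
h(E, f) = 0
q(u) = 1
K = 0 (K = -100*0 = 0)
sqrt(K + q(-31)) = sqrt(0 + 1) = sqrt(1) = 1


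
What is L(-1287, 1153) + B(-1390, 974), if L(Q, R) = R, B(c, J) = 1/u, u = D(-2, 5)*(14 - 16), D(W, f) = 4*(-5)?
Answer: 46121/40 ≈ 1153.0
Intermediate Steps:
D(W, f) = -20
u = 40 (u = -20*(14 - 16) = -20*(-2) = 40)
B(c, J) = 1/40
L(-1287, 1153) + B(-1390, 974) = 1153 + 1/40 = 46121/40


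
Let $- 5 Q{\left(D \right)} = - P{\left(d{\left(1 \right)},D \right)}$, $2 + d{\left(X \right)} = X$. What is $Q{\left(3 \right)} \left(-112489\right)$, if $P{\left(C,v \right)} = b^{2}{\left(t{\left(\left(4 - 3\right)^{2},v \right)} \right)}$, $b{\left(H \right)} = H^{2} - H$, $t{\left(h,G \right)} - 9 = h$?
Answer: $-182232180$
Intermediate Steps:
$t{\left(h,G \right)} = 9 + h$
$d{\left(X \right)} = -2 + X$
$P{\left(C,v \right)} = 8100$ ($P{\left(C,v \right)} = \left(\left(9 + \left(4 - 3\right)^{2}\right) \left(-1 + \left(9 + \left(4 - 3\right)^{2}\right)\right)\right)^{2} = \left(\left(9 + 1^{2}\right) \left(-1 + \left(9 + 1^{2}\right)\right)\right)^{2} = \left(\left(9 + 1\right) \left(-1 + \left(9 + 1\right)\right)\right)^{2} = \left(10 \left(-1 + 10\right)\right)^{2} = \left(10 \cdot 9\right)^{2} = 90^{2} = 8100$)
$Q{\left(D \right)} = 1620$ ($Q{\left(D \right)} = - \frac{\left(-1\right) 8100}{5} = \left(- \frac{1}{5}\right) \left(-8100\right) = 1620$)
$Q{\left(3 \right)} \left(-112489\right) = 1620 \left(-112489\right) = -182232180$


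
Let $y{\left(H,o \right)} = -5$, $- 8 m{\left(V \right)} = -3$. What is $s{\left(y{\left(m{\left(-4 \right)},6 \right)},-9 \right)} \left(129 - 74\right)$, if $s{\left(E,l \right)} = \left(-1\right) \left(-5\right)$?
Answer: $275$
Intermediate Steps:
$m{\left(V \right)} = \frac{3}{8}$ ($m{\left(V \right)} = \left(- \frac{1}{8}\right) \left(-3\right) = \frac{3}{8}$)
$s{\left(E,l \right)} = 5$
$s{\left(y{\left(m{\left(-4 \right)},6 \right)},-9 \right)} \left(129 - 74\right) = 5 \left(129 - 74\right) = 5 \cdot 55 = 275$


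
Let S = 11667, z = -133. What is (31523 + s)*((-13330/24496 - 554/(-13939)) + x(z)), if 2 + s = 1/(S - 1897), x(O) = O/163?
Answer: -2263116084916915287/54376213181744 ≈ -41620.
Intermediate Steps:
x(O) = O/163 (x(O) = O*(1/163) = O/163)
s = -19539/9770 (s = -2 + 1/(11667 - 1897) = -2 + 1/9770 = -19539/9770 ≈ -1.9999)
(31523 + s)*((-13330/24496 - 554/(-13939)) + x(z)) = (31523 - 19539/9770)*((-13330/24496 - 554/(-13939)) + (1/163)*(-133)) = 307960171*((-13330*1/24496 - 554*(-1/13939)) - 133/163)/9770 = 307960171*((-6665/12248 + 554/13939) - 133/163)/9770 = 307960171*(-86118043/170724872 - 133/163)/9770 = (307960171/9770)*(-36743648985/27828154136) = -2263116084916915287/54376213181744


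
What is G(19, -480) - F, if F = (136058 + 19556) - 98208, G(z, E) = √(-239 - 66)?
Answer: -57406 + I*√305 ≈ -57406.0 + 17.464*I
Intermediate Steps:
G(z, E) = I*√305 (G(z, E) = √(-305) = I*√305)
F = 57406 (F = 155614 - 98208 = 57406)
G(19, -480) - F = I*√305 - 1*57406 = I*√305 - 57406 = -57406 + I*√305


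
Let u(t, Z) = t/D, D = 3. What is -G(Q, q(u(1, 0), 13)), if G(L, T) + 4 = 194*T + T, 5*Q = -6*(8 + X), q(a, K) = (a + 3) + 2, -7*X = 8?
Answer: -1036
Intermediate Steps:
u(t, Z) = t/3
X = -8/7 (X = -1/7*8 = -8/7 ≈ -1.1429)
q(a, K) = 5 + a (q(a, K) = (3 + a) + 2 = 5 + a)
Q = -288/35 (Q = (-6*(8 - 8/7))/5 = (-6*48/7)/5 = (1/5)*(-288/7) = -288/35 ≈ -8.2286)
G(L, T) = -4 + 195*T (G(L, T) = -4 + (194*T + T) = -4 + 195*T)
-G(Q, q(u(1, 0), 13)) = -(-4 + 195*(5 + (1/3)*1)) = -(-4 + 195*(5 + 1/3)) = -(-4 + 195*(16/3)) = -(-4 + 1040) = -1*1036 = -1036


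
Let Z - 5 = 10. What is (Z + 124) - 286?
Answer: -147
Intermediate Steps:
Z = 15 (Z = 5 + 10 = 15)
(Z + 124) - 286 = (15 + 124) - 286 = 139 - 286 = -147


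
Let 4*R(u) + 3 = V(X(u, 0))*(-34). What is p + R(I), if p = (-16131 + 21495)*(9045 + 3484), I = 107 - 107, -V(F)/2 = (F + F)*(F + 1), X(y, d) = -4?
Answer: 268823853/4 ≈ 6.7206e+7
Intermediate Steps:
V(F) = -4*F*(1 + F) (V(F) = -2*(F + F)*(F + 1) = -2*2*F*(1 + F) = -4*F*(1 + F))
I = 0
p = 67205556 (p = 5364*12529 = 67205556)
R(u) = 1629/4 (R(u) = -¾ + (-4*(-4)*(1 - 4)*(-34))/4 = -¾ + (-4*(-4)*(-3)*(-34))/4 = -¾ + (-48*(-34))/4 = -¾ + (¼)*1632 = -¾ + 408 = 1629/4)
p + R(I) = 67205556 + 1629/4 = 268823853/4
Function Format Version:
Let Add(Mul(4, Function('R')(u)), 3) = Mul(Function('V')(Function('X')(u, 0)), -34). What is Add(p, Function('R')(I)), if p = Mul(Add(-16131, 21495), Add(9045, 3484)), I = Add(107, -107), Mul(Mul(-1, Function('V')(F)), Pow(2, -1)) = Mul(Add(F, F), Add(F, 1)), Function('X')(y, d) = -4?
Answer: Rational(268823853, 4) ≈ 6.7206e+7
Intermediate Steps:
Function('V')(F) = Mul(-4, F, Add(1, F)) (Function('V')(F) = Mul(-2, Mul(Add(F, F), Add(F, 1))) = Mul(-2, Mul(Mul(2, F), Add(1, F))) = Mul(-2, Mul(2, F, Add(1, F))) = Mul(-4, F, Add(1, F)))
I = 0
p = 67205556 (p = Mul(5364, 12529) = 67205556)
Function('R')(u) = Rational(1629, 4) (Function('R')(u) = Add(Rational(-3, 4), Mul(Rational(1, 4), Mul(Mul(-4, -4, Add(1, -4)), -34))) = Add(Rational(-3, 4), Mul(Rational(1, 4), Mul(Mul(-4, -4, -3), -34))) = Add(Rational(-3, 4), Mul(Rational(1, 4), Mul(-48, -34))) = Add(Rational(-3, 4), Mul(Rational(1, 4), 1632)) = Add(Rational(-3, 4), 408) = Rational(1629, 4))
Add(p, Function('R')(I)) = Add(67205556, Rational(1629, 4)) = Rational(268823853, 4)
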